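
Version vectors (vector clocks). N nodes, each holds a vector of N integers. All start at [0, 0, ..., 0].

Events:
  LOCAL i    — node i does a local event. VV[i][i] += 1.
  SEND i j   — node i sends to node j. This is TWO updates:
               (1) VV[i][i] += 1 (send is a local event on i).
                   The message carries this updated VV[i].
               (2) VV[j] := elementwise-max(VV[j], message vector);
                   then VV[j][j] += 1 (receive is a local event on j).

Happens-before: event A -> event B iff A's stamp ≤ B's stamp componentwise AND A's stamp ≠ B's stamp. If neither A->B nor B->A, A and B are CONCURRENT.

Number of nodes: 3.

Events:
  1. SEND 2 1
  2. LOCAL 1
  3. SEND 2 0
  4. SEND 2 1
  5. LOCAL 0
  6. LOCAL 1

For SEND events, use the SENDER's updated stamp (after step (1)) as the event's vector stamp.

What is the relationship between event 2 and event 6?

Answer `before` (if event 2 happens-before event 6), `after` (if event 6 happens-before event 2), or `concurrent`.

Answer: before

Derivation:
Initial: VV[0]=[0, 0, 0]
Initial: VV[1]=[0, 0, 0]
Initial: VV[2]=[0, 0, 0]
Event 1: SEND 2->1: VV[2][2]++ -> VV[2]=[0, 0, 1], msg_vec=[0, 0, 1]; VV[1]=max(VV[1],msg_vec) then VV[1][1]++ -> VV[1]=[0, 1, 1]
Event 2: LOCAL 1: VV[1][1]++ -> VV[1]=[0, 2, 1]
Event 3: SEND 2->0: VV[2][2]++ -> VV[2]=[0, 0, 2], msg_vec=[0, 0, 2]; VV[0]=max(VV[0],msg_vec) then VV[0][0]++ -> VV[0]=[1, 0, 2]
Event 4: SEND 2->1: VV[2][2]++ -> VV[2]=[0, 0, 3], msg_vec=[0, 0, 3]; VV[1]=max(VV[1],msg_vec) then VV[1][1]++ -> VV[1]=[0, 3, 3]
Event 5: LOCAL 0: VV[0][0]++ -> VV[0]=[2, 0, 2]
Event 6: LOCAL 1: VV[1][1]++ -> VV[1]=[0, 4, 3]
Event 2 stamp: [0, 2, 1]
Event 6 stamp: [0, 4, 3]
[0, 2, 1] <= [0, 4, 3]? True
[0, 4, 3] <= [0, 2, 1]? False
Relation: before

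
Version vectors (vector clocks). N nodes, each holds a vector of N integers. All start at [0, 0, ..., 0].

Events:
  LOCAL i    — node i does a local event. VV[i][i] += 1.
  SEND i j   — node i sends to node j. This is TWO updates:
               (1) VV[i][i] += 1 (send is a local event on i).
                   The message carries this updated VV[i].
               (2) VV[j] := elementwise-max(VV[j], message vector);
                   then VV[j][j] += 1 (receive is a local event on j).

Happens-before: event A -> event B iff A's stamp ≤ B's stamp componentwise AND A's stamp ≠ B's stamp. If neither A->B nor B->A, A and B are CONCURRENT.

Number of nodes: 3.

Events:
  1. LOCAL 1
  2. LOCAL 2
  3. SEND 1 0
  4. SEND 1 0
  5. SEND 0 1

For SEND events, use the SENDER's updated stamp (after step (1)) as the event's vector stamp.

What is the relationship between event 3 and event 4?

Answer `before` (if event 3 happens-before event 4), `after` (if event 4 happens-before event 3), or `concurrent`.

Initial: VV[0]=[0, 0, 0]
Initial: VV[1]=[0, 0, 0]
Initial: VV[2]=[0, 0, 0]
Event 1: LOCAL 1: VV[1][1]++ -> VV[1]=[0, 1, 0]
Event 2: LOCAL 2: VV[2][2]++ -> VV[2]=[0, 0, 1]
Event 3: SEND 1->0: VV[1][1]++ -> VV[1]=[0, 2, 0], msg_vec=[0, 2, 0]; VV[0]=max(VV[0],msg_vec) then VV[0][0]++ -> VV[0]=[1, 2, 0]
Event 4: SEND 1->0: VV[1][1]++ -> VV[1]=[0, 3, 0], msg_vec=[0, 3, 0]; VV[0]=max(VV[0],msg_vec) then VV[0][0]++ -> VV[0]=[2, 3, 0]
Event 5: SEND 0->1: VV[0][0]++ -> VV[0]=[3, 3, 0], msg_vec=[3, 3, 0]; VV[1]=max(VV[1],msg_vec) then VV[1][1]++ -> VV[1]=[3, 4, 0]
Event 3 stamp: [0, 2, 0]
Event 4 stamp: [0, 3, 0]
[0, 2, 0] <= [0, 3, 0]? True
[0, 3, 0] <= [0, 2, 0]? False
Relation: before

Answer: before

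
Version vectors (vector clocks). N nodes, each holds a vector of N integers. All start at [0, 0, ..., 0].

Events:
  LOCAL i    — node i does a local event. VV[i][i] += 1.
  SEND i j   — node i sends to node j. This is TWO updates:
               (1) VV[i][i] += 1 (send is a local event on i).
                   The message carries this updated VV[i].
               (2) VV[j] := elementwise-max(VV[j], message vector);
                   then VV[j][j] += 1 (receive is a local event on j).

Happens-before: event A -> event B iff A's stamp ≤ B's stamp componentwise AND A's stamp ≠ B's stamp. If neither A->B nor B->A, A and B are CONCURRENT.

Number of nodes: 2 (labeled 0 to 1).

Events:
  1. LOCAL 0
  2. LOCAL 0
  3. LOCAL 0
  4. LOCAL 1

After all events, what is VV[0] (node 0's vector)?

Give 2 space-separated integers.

Initial: VV[0]=[0, 0]
Initial: VV[1]=[0, 0]
Event 1: LOCAL 0: VV[0][0]++ -> VV[0]=[1, 0]
Event 2: LOCAL 0: VV[0][0]++ -> VV[0]=[2, 0]
Event 3: LOCAL 0: VV[0][0]++ -> VV[0]=[3, 0]
Event 4: LOCAL 1: VV[1][1]++ -> VV[1]=[0, 1]
Final vectors: VV[0]=[3, 0]; VV[1]=[0, 1]

Answer: 3 0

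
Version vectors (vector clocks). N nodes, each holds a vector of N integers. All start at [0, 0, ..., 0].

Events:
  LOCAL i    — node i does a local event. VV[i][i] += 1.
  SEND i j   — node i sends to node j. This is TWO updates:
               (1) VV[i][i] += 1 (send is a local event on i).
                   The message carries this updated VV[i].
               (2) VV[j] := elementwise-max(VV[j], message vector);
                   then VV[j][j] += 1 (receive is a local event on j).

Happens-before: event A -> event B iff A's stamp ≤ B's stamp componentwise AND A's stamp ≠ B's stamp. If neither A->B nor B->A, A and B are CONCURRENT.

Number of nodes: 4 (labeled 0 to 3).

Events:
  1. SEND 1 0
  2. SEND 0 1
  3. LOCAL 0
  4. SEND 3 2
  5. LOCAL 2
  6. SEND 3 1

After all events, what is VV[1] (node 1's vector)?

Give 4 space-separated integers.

Initial: VV[0]=[0, 0, 0, 0]
Initial: VV[1]=[0, 0, 0, 0]
Initial: VV[2]=[0, 0, 0, 0]
Initial: VV[3]=[0, 0, 0, 0]
Event 1: SEND 1->0: VV[1][1]++ -> VV[1]=[0, 1, 0, 0], msg_vec=[0, 1, 0, 0]; VV[0]=max(VV[0],msg_vec) then VV[0][0]++ -> VV[0]=[1, 1, 0, 0]
Event 2: SEND 0->1: VV[0][0]++ -> VV[0]=[2, 1, 0, 0], msg_vec=[2, 1, 0, 0]; VV[1]=max(VV[1],msg_vec) then VV[1][1]++ -> VV[1]=[2, 2, 0, 0]
Event 3: LOCAL 0: VV[0][0]++ -> VV[0]=[3, 1, 0, 0]
Event 4: SEND 3->2: VV[3][3]++ -> VV[3]=[0, 0, 0, 1], msg_vec=[0, 0, 0, 1]; VV[2]=max(VV[2],msg_vec) then VV[2][2]++ -> VV[2]=[0, 0, 1, 1]
Event 5: LOCAL 2: VV[2][2]++ -> VV[2]=[0, 0, 2, 1]
Event 6: SEND 3->1: VV[3][3]++ -> VV[3]=[0, 0, 0, 2], msg_vec=[0, 0, 0, 2]; VV[1]=max(VV[1],msg_vec) then VV[1][1]++ -> VV[1]=[2, 3, 0, 2]
Final vectors: VV[0]=[3, 1, 0, 0]; VV[1]=[2, 3, 0, 2]; VV[2]=[0, 0, 2, 1]; VV[3]=[0, 0, 0, 2]

Answer: 2 3 0 2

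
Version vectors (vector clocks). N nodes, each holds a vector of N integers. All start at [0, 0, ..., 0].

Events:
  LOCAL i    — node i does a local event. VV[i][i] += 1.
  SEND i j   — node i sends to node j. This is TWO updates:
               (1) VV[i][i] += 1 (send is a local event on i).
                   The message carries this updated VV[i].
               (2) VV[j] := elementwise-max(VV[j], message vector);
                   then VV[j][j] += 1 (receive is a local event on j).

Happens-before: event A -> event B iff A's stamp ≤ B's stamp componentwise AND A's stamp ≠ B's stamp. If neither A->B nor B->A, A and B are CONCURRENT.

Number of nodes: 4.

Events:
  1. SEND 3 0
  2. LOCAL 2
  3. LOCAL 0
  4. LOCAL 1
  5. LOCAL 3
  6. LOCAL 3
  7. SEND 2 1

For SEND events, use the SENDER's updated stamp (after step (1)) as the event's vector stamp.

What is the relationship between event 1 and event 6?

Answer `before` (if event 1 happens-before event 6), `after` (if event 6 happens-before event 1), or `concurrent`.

Answer: before

Derivation:
Initial: VV[0]=[0, 0, 0, 0]
Initial: VV[1]=[0, 0, 0, 0]
Initial: VV[2]=[0, 0, 0, 0]
Initial: VV[3]=[0, 0, 0, 0]
Event 1: SEND 3->0: VV[3][3]++ -> VV[3]=[0, 0, 0, 1], msg_vec=[0, 0, 0, 1]; VV[0]=max(VV[0],msg_vec) then VV[0][0]++ -> VV[0]=[1, 0, 0, 1]
Event 2: LOCAL 2: VV[2][2]++ -> VV[2]=[0, 0, 1, 0]
Event 3: LOCAL 0: VV[0][0]++ -> VV[0]=[2, 0, 0, 1]
Event 4: LOCAL 1: VV[1][1]++ -> VV[1]=[0, 1, 0, 0]
Event 5: LOCAL 3: VV[3][3]++ -> VV[3]=[0, 0, 0, 2]
Event 6: LOCAL 3: VV[3][3]++ -> VV[3]=[0, 0, 0, 3]
Event 7: SEND 2->1: VV[2][2]++ -> VV[2]=[0, 0, 2, 0], msg_vec=[0, 0, 2, 0]; VV[1]=max(VV[1],msg_vec) then VV[1][1]++ -> VV[1]=[0, 2, 2, 0]
Event 1 stamp: [0, 0, 0, 1]
Event 6 stamp: [0, 0, 0, 3]
[0, 0, 0, 1] <= [0, 0, 0, 3]? True
[0, 0, 0, 3] <= [0, 0, 0, 1]? False
Relation: before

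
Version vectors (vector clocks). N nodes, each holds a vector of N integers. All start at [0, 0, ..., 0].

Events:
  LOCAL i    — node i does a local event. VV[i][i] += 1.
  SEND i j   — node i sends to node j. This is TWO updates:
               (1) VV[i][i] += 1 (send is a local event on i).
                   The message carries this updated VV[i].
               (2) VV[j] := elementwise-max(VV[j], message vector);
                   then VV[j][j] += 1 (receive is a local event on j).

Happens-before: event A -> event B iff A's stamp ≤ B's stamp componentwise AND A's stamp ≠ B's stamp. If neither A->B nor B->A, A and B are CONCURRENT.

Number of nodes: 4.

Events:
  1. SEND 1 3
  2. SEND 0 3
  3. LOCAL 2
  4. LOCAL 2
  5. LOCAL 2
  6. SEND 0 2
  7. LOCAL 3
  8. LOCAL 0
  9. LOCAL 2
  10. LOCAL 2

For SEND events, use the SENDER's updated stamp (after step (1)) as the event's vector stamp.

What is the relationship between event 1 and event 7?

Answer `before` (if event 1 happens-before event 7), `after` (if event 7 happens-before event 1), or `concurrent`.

Initial: VV[0]=[0, 0, 0, 0]
Initial: VV[1]=[0, 0, 0, 0]
Initial: VV[2]=[0, 0, 0, 0]
Initial: VV[3]=[0, 0, 0, 0]
Event 1: SEND 1->3: VV[1][1]++ -> VV[1]=[0, 1, 0, 0], msg_vec=[0, 1, 0, 0]; VV[3]=max(VV[3],msg_vec) then VV[3][3]++ -> VV[3]=[0, 1, 0, 1]
Event 2: SEND 0->3: VV[0][0]++ -> VV[0]=[1, 0, 0, 0], msg_vec=[1, 0, 0, 0]; VV[3]=max(VV[3],msg_vec) then VV[3][3]++ -> VV[3]=[1, 1, 0, 2]
Event 3: LOCAL 2: VV[2][2]++ -> VV[2]=[0, 0, 1, 0]
Event 4: LOCAL 2: VV[2][2]++ -> VV[2]=[0, 0, 2, 0]
Event 5: LOCAL 2: VV[2][2]++ -> VV[2]=[0, 0, 3, 0]
Event 6: SEND 0->2: VV[0][0]++ -> VV[0]=[2, 0, 0, 0], msg_vec=[2, 0, 0, 0]; VV[2]=max(VV[2],msg_vec) then VV[2][2]++ -> VV[2]=[2, 0, 4, 0]
Event 7: LOCAL 3: VV[3][3]++ -> VV[3]=[1, 1, 0, 3]
Event 8: LOCAL 0: VV[0][0]++ -> VV[0]=[3, 0, 0, 0]
Event 9: LOCAL 2: VV[2][2]++ -> VV[2]=[2, 0, 5, 0]
Event 10: LOCAL 2: VV[2][2]++ -> VV[2]=[2, 0, 6, 0]
Event 1 stamp: [0, 1, 0, 0]
Event 7 stamp: [1, 1, 0, 3]
[0, 1, 0, 0] <= [1, 1, 0, 3]? True
[1, 1, 0, 3] <= [0, 1, 0, 0]? False
Relation: before

Answer: before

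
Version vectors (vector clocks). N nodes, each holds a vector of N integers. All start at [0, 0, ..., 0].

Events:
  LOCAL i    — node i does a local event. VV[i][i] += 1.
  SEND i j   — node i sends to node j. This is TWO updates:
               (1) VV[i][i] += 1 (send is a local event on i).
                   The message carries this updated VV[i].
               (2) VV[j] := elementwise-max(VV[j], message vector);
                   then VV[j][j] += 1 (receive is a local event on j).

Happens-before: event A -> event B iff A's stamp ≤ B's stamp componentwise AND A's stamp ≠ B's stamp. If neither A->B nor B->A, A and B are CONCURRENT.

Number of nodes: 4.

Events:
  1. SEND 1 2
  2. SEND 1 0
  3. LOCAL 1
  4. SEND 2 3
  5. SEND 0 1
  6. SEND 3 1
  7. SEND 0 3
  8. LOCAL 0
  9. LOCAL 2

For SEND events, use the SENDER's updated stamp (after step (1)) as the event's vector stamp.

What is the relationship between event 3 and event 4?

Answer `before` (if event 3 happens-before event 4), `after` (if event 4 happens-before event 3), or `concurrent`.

Answer: concurrent

Derivation:
Initial: VV[0]=[0, 0, 0, 0]
Initial: VV[1]=[0, 0, 0, 0]
Initial: VV[2]=[0, 0, 0, 0]
Initial: VV[3]=[0, 0, 0, 0]
Event 1: SEND 1->2: VV[1][1]++ -> VV[1]=[0, 1, 0, 0], msg_vec=[0, 1, 0, 0]; VV[2]=max(VV[2],msg_vec) then VV[2][2]++ -> VV[2]=[0, 1, 1, 0]
Event 2: SEND 1->0: VV[1][1]++ -> VV[1]=[0, 2, 0, 0], msg_vec=[0, 2, 0, 0]; VV[0]=max(VV[0],msg_vec) then VV[0][0]++ -> VV[0]=[1, 2, 0, 0]
Event 3: LOCAL 1: VV[1][1]++ -> VV[1]=[0, 3, 0, 0]
Event 4: SEND 2->3: VV[2][2]++ -> VV[2]=[0, 1, 2, 0], msg_vec=[0, 1, 2, 0]; VV[3]=max(VV[3],msg_vec) then VV[3][3]++ -> VV[3]=[0, 1, 2, 1]
Event 5: SEND 0->1: VV[0][0]++ -> VV[0]=[2, 2, 0, 0], msg_vec=[2, 2, 0, 0]; VV[1]=max(VV[1],msg_vec) then VV[1][1]++ -> VV[1]=[2, 4, 0, 0]
Event 6: SEND 3->1: VV[3][3]++ -> VV[3]=[0, 1, 2, 2], msg_vec=[0, 1, 2, 2]; VV[1]=max(VV[1],msg_vec) then VV[1][1]++ -> VV[1]=[2, 5, 2, 2]
Event 7: SEND 0->3: VV[0][0]++ -> VV[0]=[3, 2, 0, 0], msg_vec=[3, 2, 0, 0]; VV[3]=max(VV[3],msg_vec) then VV[3][3]++ -> VV[3]=[3, 2, 2, 3]
Event 8: LOCAL 0: VV[0][0]++ -> VV[0]=[4, 2, 0, 0]
Event 9: LOCAL 2: VV[2][2]++ -> VV[2]=[0, 1, 3, 0]
Event 3 stamp: [0, 3, 0, 0]
Event 4 stamp: [0, 1, 2, 0]
[0, 3, 0, 0] <= [0, 1, 2, 0]? False
[0, 1, 2, 0] <= [0, 3, 0, 0]? False
Relation: concurrent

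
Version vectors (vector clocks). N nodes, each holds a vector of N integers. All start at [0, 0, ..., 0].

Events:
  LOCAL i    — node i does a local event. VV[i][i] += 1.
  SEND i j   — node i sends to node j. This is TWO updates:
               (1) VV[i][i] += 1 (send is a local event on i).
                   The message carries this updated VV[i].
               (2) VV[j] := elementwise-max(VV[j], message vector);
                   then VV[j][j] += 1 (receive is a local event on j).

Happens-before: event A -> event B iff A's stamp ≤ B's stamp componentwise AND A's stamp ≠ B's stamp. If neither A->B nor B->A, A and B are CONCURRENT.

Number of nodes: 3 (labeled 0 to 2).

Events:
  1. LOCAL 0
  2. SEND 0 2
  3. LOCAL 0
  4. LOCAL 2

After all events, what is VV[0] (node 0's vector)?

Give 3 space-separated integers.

Answer: 3 0 0

Derivation:
Initial: VV[0]=[0, 0, 0]
Initial: VV[1]=[0, 0, 0]
Initial: VV[2]=[0, 0, 0]
Event 1: LOCAL 0: VV[0][0]++ -> VV[0]=[1, 0, 0]
Event 2: SEND 0->2: VV[0][0]++ -> VV[0]=[2, 0, 0], msg_vec=[2, 0, 0]; VV[2]=max(VV[2],msg_vec) then VV[2][2]++ -> VV[2]=[2, 0, 1]
Event 3: LOCAL 0: VV[0][0]++ -> VV[0]=[3, 0, 0]
Event 4: LOCAL 2: VV[2][2]++ -> VV[2]=[2, 0, 2]
Final vectors: VV[0]=[3, 0, 0]; VV[1]=[0, 0, 0]; VV[2]=[2, 0, 2]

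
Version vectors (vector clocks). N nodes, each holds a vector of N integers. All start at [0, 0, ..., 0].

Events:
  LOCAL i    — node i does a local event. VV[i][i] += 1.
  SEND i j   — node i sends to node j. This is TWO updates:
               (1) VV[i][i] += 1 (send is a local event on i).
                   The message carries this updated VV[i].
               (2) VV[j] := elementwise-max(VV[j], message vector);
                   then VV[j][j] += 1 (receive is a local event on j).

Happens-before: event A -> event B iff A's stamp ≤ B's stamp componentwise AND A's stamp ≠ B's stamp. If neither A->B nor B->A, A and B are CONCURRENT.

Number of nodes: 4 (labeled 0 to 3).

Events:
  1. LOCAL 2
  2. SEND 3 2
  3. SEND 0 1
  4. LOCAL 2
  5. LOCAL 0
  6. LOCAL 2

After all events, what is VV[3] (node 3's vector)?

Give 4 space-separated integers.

Answer: 0 0 0 1

Derivation:
Initial: VV[0]=[0, 0, 0, 0]
Initial: VV[1]=[0, 0, 0, 0]
Initial: VV[2]=[0, 0, 0, 0]
Initial: VV[3]=[0, 0, 0, 0]
Event 1: LOCAL 2: VV[2][2]++ -> VV[2]=[0, 0, 1, 0]
Event 2: SEND 3->2: VV[3][3]++ -> VV[3]=[0, 0, 0, 1], msg_vec=[0, 0, 0, 1]; VV[2]=max(VV[2],msg_vec) then VV[2][2]++ -> VV[2]=[0, 0, 2, 1]
Event 3: SEND 0->1: VV[0][0]++ -> VV[0]=[1, 0, 0, 0], msg_vec=[1, 0, 0, 0]; VV[1]=max(VV[1],msg_vec) then VV[1][1]++ -> VV[1]=[1, 1, 0, 0]
Event 4: LOCAL 2: VV[2][2]++ -> VV[2]=[0, 0, 3, 1]
Event 5: LOCAL 0: VV[0][0]++ -> VV[0]=[2, 0, 0, 0]
Event 6: LOCAL 2: VV[2][2]++ -> VV[2]=[0, 0, 4, 1]
Final vectors: VV[0]=[2, 0, 0, 0]; VV[1]=[1, 1, 0, 0]; VV[2]=[0, 0, 4, 1]; VV[3]=[0, 0, 0, 1]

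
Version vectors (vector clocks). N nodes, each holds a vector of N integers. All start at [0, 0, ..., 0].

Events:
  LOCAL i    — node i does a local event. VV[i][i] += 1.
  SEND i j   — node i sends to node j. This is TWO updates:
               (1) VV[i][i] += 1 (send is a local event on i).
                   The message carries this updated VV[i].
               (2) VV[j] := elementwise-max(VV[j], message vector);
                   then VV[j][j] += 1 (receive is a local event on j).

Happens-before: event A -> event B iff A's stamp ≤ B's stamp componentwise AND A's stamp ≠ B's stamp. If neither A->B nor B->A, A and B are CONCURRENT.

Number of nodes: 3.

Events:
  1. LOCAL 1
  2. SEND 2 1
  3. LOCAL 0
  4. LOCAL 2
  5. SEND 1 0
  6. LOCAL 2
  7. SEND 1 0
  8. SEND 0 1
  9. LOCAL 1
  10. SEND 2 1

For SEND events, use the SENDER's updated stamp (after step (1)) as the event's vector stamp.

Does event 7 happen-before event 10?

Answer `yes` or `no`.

Initial: VV[0]=[0, 0, 0]
Initial: VV[1]=[0, 0, 0]
Initial: VV[2]=[0, 0, 0]
Event 1: LOCAL 1: VV[1][1]++ -> VV[1]=[0, 1, 0]
Event 2: SEND 2->1: VV[2][2]++ -> VV[2]=[0, 0, 1], msg_vec=[0, 0, 1]; VV[1]=max(VV[1],msg_vec) then VV[1][1]++ -> VV[1]=[0, 2, 1]
Event 3: LOCAL 0: VV[0][0]++ -> VV[0]=[1, 0, 0]
Event 4: LOCAL 2: VV[2][2]++ -> VV[2]=[0, 0, 2]
Event 5: SEND 1->0: VV[1][1]++ -> VV[1]=[0, 3, 1], msg_vec=[0, 3, 1]; VV[0]=max(VV[0],msg_vec) then VV[0][0]++ -> VV[0]=[2, 3, 1]
Event 6: LOCAL 2: VV[2][2]++ -> VV[2]=[0, 0, 3]
Event 7: SEND 1->0: VV[1][1]++ -> VV[1]=[0, 4, 1], msg_vec=[0, 4, 1]; VV[0]=max(VV[0],msg_vec) then VV[0][0]++ -> VV[0]=[3, 4, 1]
Event 8: SEND 0->1: VV[0][0]++ -> VV[0]=[4, 4, 1], msg_vec=[4, 4, 1]; VV[1]=max(VV[1],msg_vec) then VV[1][1]++ -> VV[1]=[4, 5, 1]
Event 9: LOCAL 1: VV[1][1]++ -> VV[1]=[4, 6, 1]
Event 10: SEND 2->1: VV[2][2]++ -> VV[2]=[0, 0, 4], msg_vec=[0, 0, 4]; VV[1]=max(VV[1],msg_vec) then VV[1][1]++ -> VV[1]=[4, 7, 4]
Event 7 stamp: [0, 4, 1]
Event 10 stamp: [0, 0, 4]
[0, 4, 1] <= [0, 0, 4]? False. Equal? False. Happens-before: False

Answer: no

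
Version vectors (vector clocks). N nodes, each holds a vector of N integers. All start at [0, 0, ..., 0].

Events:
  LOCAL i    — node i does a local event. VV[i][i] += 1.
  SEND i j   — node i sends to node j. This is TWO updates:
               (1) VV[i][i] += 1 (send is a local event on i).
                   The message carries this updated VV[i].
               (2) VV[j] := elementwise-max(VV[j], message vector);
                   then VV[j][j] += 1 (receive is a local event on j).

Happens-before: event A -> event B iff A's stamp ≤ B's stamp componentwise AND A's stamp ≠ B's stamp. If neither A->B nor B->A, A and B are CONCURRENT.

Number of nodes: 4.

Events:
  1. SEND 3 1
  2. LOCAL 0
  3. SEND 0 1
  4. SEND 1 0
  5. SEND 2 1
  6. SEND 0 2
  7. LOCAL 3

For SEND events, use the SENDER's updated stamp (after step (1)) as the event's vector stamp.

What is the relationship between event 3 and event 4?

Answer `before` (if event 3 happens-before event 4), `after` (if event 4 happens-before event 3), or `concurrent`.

Answer: before

Derivation:
Initial: VV[0]=[0, 0, 0, 0]
Initial: VV[1]=[0, 0, 0, 0]
Initial: VV[2]=[0, 0, 0, 0]
Initial: VV[3]=[0, 0, 0, 0]
Event 1: SEND 3->1: VV[3][3]++ -> VV[3]=[0, 0, 0, 1], msg_vec=[0, 0, 0, 1]; VV[1]=max(VV[1],msg_vec) then VV[1][1]++ -> VV[1]=[0, 1, 0, 1]
Event 2: LOCAL 0: VV[0][0]++ -> VV[0]=[1, 0, 0, 0]
Event 3: SEND 0->1: VV[0][0]++ -> VV[0]=[2, 0, 0, 0], msg_vec=[2, 0, 0, 0]; VV[1]=max(VV[1],msg_vec) then VV[1][1]++ -> VV[1]=[2, 2, 0, 1]
Event 4: SEND 1->0: VV[1][1]++ -> VV[1]=[2, 3, 0, 1], msg_vec=[2, 3, 0, 1]; VV[0]=max(VV[0],msg_vec) then VV[0][0]++ -> VV[0]=[3, 3, 0, 1]
Event 5: SEND 2->1: VV[2][2]++ -> VV[2]=[0, 0, 1, 0], msg_vec=[0, 0, 1, 0]; VV[1]=max(VV[1],msg_vec) then VV[1][1]++ -> VV[1]=[2, 4, 1, 1]
Event 6: SEND 0->2: VV[0][0]++ -> VV[0]=[4, 3, 0, 1], msg_vec=[4, 3, 0, 1]; VV[2]=max(VV[2],msg_vec) then VV[2][2]++ -> VV[2]=[4, 3, 2, 1]
Event 7: LOCAL 3: VV[3][3]++ -> VV[3]=[0, 0, 0, 2]
Event 3 stamp: [2, 0, 0, 0]
Event 4 stamp: [2, 3, 0, 1]
[2, 0, 0, 0] <= [2, 3, 0, 1]? True
[2, 3, 0, 1] <= [2, 0, 0, 0]? False
Relation: before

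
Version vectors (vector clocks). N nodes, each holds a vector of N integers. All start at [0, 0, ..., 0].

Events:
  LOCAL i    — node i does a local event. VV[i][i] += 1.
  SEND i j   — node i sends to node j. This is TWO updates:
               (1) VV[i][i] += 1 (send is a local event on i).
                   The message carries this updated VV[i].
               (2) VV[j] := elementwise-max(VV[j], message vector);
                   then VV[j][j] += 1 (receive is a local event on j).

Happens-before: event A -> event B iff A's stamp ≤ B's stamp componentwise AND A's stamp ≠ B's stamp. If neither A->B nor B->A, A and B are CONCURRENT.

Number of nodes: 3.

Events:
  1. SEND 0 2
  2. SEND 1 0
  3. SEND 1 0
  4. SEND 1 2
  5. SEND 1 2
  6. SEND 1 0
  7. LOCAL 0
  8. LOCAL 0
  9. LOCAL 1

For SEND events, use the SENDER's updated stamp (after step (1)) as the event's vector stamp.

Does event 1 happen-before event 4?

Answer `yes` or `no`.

Answer: no

Derivation:
Initial: VV[0]=[0, 0, 0]
Initial: VV[1]=[0, 0, 0]
Initial: VV[2]=[0, 0, 0]
Event 1: SEND 0->2: VV[0][0]++ -> VV[0]=[1, 0, 0], msg_vec=[1, 0, 0]; VV[2]=max(VV[2],msg_vec) then VV[2][2]++ -> VV[2]=[1, 0, 1]
Event 2: SEND 1->0: VV[1][1]++ -> VV[1]=[0, 1, 0], msg_vec=[0, 1, 0]; VV[0]=max(VV[0],msg_vec) then VV[0][0]++ -> VV[0]=[2, 1, 0]
Event 3: SEND 1->0: VV[1][1]++ -> VV[1]=[0, 2, 0], msg_vec=[0, 2, 0]; VV[0]=max(VV[0],msg_vec) then VV[0][0]++ -> VV[0]=[3, 2, 0]
Event 4: SEND 1->2: VV[1][1]++ -> VV[1]=[0, 3, 0], msg_vec=[0, 3, 0]; VV[2]=max(VV[2],msg_vec) then VV[2][2]++ -> VV[2]=[1, 3, 2]
Event 5: SEND 1->2: VV[1][1]++ -> VV[1]=[0, 4, 0], msg_vec=[0, 4, 0]; VV[2]=max(VV[2],msg_vec) then VV[2][2]++ -> VV[2]=[1, 4, 3]
Event 6: SEND 1->0: VV[1][1]++ -> VV[1]=[0, 5, 0], msg_vec=[0, 5, 0]; VV[0]=max(VV[0],msg_vec) then VV[0][0]++ -> VV[0]=[4, 5, 0]
Event 7: LOCAL 0: VV[0][0]++ -> VV[0]=[5, 5, 0]
Event 8: LOCAL 0: VV[0][0]++ -> VV[0]=[6, 5, 0]
Event 9: LOCAL 1: VV[1][1]++ -> VV[1]=[0, 6, 0]
Event 1 stamp: [1, 0, 0]
Event 4 stamp: [0, 3, 0]
[1, 0, 0] <= [0, 3, 0]? False. Equal? False. Happens-before: False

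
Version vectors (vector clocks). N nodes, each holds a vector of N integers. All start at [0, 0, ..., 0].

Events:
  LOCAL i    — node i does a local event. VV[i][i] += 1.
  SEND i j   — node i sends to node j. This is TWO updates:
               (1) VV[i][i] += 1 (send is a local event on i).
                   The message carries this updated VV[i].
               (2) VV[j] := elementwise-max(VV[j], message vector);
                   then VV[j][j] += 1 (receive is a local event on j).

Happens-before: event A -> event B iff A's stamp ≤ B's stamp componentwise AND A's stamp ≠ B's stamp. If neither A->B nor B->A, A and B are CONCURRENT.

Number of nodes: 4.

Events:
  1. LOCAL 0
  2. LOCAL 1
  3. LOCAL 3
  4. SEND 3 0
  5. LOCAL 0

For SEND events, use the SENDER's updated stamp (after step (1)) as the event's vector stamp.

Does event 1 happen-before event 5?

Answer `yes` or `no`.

Answer: yes

Derivation:
Initial: VV[0]=[0, 0, 0, 0]
Initial: VV[1]=[0, 0, 0, 0]
Initial: VV[2]=[0, 0, 0, 0]
Initial: VV[3]=[0, 0, 0, 0]
Event 1: LOCAL 0: VV[0][0]++ -> VV[0]=[1, 0, 0, 0]
Event 2: LOCAL 1: VV[1][1]++ -> VV[1]=[0, 1, 0, 0]
Event 3: LOCAL 3: VV[3][3]++ -> VV[3]=[0, 0, 0, 1]
Event 4: SEND 3->0: VV[3][3]++ -> VV[3]=[0, 0, 0, 2], msg_vec=[0, 0, 0, 2]; VV[0]=max(VV[0],msg_vec) then VV[0][0]++ -> VV[0]=[2, 0, 0, 2]
Event 5: LOCAL 0: VV[0][0]++ -> VV[0]=[3, 0, 0, 2]
Event 1 stamp: [1, 0, 0, 0]
Event 5 stamp: [3, 0, 0, 2]
[1, 0, 0, 0] <= [3, 0, 0, 2]? True. Equal? False. Happens-before: True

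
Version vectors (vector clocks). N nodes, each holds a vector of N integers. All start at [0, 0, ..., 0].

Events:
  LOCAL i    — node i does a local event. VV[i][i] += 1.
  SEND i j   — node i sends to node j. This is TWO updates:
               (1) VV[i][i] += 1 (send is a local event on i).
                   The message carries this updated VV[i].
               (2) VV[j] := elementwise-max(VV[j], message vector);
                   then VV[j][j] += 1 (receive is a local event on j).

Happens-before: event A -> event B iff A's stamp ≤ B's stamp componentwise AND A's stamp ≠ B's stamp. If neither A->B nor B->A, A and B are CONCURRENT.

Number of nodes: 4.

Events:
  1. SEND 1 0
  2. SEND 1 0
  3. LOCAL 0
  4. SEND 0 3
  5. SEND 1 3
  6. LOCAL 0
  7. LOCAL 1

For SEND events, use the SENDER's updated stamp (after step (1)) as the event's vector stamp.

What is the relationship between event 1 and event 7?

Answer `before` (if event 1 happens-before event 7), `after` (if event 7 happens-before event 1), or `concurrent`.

Answer: before

Derivation:
Initial: VV[0]=[0, 0, 0, 0]
Initial: VV[1]=[0, 0, 0, 0]
Initial: VV[2]=[0, 0, 0, 0]
Initial: VV[3]=[0, 0, 0, 0]
Event 1: SEND 1->0: VV[1][1]++ -> VV[1]=[0, 1, 0, 0], msg_vec=[0, 1, 0, 0]; VV[0]=max(VV[0],msg_vec) then VV[0][0]++ -> VV[0]=[1, 1, 0, 0]
Event 2: SEND 1->0: VV[1][1]++ -> VV[1]=[0, 2, 0, 0], msg_vec=[0, 2, 0, 0]; VV[0]=max(VV[0],msg_vec) then VV[0][0]++ -> VV[0]=[2, 2, 0, 0]
Event 3: LOCAL 0: VV[0][0]++ -> VV[0]=[3, 2, 0, 0]
Event 4: SEND 0->3: VV[0][0]++ -> VV[0]=[4, 2, 0, 0], msg_vec=[4, 2, 0, 0]; VV[3]=max(VV[3],msg_vec) then VV[3][3]++ -> VV[3]=[4, 2, 0, 1]
Event 5: SEND 1->3: VV[1][1]++ -> VV[1]=[0, 3, 0, 0], msg_vec=[0, 3, 0, 0]; VV[3]=max(VV[3],msg_vec) then VV[3][3]++ -> VV[3]=[4, 3, 0, 2]
Event 6: LOCAL 0: VV[0][0]++ -> VV[0]=[5, 2, 0, 0]
Event 7: LOCAL 1: VV[1][1]++ -> VV[1]=[0, 4, 0, 0]
Event 1 stamp: [0, 1, 0, 0]
Event 7 stamp: [0, 4, 0, 0]
[0, 1, 0, 0] <= [0, 4, 0, 0]? True
[0, 4, 0, 0] <= [0, 1, 0, 0]? False
Relation: before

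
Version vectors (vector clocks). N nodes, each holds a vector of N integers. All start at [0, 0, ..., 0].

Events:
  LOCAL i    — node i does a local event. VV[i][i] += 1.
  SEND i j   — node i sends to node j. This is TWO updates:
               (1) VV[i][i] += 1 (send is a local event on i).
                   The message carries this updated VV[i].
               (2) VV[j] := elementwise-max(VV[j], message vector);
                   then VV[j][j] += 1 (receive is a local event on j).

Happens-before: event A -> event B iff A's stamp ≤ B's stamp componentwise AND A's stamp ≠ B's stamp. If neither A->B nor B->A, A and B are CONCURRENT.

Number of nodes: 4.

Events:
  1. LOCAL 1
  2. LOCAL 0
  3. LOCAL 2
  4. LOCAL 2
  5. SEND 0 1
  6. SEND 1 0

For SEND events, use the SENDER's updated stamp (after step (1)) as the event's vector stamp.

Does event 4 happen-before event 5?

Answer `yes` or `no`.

Answer: no

Derivation:
Initial: VV[0]=[0, 0, 0, 0]
Initial: VV[1]=[0, 0, 0, 0]
Initial: VV[2]=[0, 0, 0, 0]
Initial: VV[3]=[0, 0, 0, 0]
Event 1: LOCAL 1: VV[1][1]++ -> VV[1]=[0, 1, 0, 0]
Event 2: LOCAL 0: VV[0][0]++ -> VV[0]=[1, 0, 0, 0]
Event 3: LOCAL 2: VV[2][2]++ -> VV[2]=[0, 0, 1, 0]
Event 4: LOCAL 2: VV[2][2]++ -> VV[2]=[0, 0, 2, 0]
Event 5: SEND 0->1: VV[0][0]++ -> VV[0]=[2, 0, 0, 0], msg_vec=[2, 0, 0, 0]; VV[1]=max(VV[1],msg_vec) then VV[1][1]++ -> VV[1]=[2, 2, 0, 0]
Event 6: SEND 1->0: VV[1][1]++ -> VV[1]=[2, 3, 0, 0], msg_vec=[2, 3, 0, 0]; VV[0]=max(VV[0],msg_vec) then VV[0][0]++ -> VV[0]=[3, 3, 0, 0]
Event 4 stamp: [0, 0, 2, 0]
Event 5 stamp: [2, 0, 0, 0]
[0, 0, 2, 0] <= [2, 0, 0, 0]? False. Equal? False. Happens-before: False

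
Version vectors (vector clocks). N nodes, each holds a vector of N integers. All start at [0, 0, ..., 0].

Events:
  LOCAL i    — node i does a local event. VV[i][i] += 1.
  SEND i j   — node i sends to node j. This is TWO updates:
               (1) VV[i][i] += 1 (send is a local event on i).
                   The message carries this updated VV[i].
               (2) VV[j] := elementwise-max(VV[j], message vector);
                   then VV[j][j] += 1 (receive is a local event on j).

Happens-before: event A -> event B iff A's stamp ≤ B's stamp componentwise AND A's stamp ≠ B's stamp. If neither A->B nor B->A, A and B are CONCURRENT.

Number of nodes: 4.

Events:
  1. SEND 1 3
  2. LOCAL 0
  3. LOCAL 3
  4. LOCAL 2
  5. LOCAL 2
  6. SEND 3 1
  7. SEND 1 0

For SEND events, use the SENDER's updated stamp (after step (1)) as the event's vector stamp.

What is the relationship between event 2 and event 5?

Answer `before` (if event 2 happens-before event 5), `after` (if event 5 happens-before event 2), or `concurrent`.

Answer: concurrent

Derivation:
Initial: VV[0]=[0, 0, 0, 0]
Initial: VV[1]=[0, 0, 0, 0]
Initial: VV[2]=[0, 0, 0, 0]
Initial: VV[3]=[0, 0, 0, 0]
Event 1: SEND 1->3: VV[1][1]++ -> VV[1]=[0, 1, 0, 0], msg_vec=[0, 1, 0, 0]; VV[3]=max(VV[3],msg_vec) then VV[3][3]++ -> VV[3]=[0, 1, 0, 1]
Event 2: LOCAL 0: VV[0][0]++ -> VV[0]=[1, 0, 0, 0]
Event 3: LOCAL 3: VV[3][3]++ -> VV[3]=[0, 1, 0, 2]
Event 4: LOCAL 2: VV[2][2]++ -> VV[2]=[0, 0, 1, 0]
Event 5: LOCAL 2: VV[2][2]++ -> VV[2]=[0, 0, 2, 0]
Event 6: SEND 3->1: VV[3][3]++ -> VV[3]=[0, 1, 0, 3], msg_vec=[0, 1, 0, 3]; VV[1]=max(VV[1],msg_vec) then VV[1][1]++ -> VV[1]=[0, 2, 0, 3]
Event 7: SEND 1->0: VV[1][1]++ -> VV[1]=[0, 3, 0, 3], msg_vec=[0, 3, 0, 3]; VV[0]=max(VV[0],msg_vec) then VV[0][0]++ -> VV[0]=[2, 3, 0, 3]
Event 2 stamp: [1, 0, 0, 0]
Event 5 stamp: [0, 0, 2, 0]
[1, 0, 0, 0] <= [0, 0, 2, 0]? False
[0, 0, 2, 0] <= [1, 0, 0, 0]? False
Relation: concurrent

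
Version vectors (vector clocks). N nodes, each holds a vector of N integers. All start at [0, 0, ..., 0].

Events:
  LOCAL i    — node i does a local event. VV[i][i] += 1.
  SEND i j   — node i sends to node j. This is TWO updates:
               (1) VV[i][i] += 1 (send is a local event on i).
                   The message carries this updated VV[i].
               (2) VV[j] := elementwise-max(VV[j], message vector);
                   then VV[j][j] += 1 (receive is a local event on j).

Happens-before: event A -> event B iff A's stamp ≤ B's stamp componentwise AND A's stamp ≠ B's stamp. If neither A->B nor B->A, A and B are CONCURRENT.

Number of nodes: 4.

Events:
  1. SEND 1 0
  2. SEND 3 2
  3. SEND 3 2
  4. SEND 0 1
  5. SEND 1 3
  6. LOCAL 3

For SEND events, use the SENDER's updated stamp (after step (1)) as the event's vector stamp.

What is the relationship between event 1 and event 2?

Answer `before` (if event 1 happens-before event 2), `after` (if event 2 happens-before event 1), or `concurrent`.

Initial: VV[0]=[0, 0, 0, 0]
Initial: VV[1]=[0, 0, 0, 0]
Initial: VV[2]=[0, 0, 0, 0]
Initial: VV[3]=[0, 0, 0, 0]
Event 1: SEND 1->0: VV[1][1]++ -> VV[1]=[0, 1, 0, 0], msg_vec=[0, 1, 0, 0]; VV[0]=max(VV[0],msg_vec) then VV[0][0]++ -> VV[0]=[1, 1, 0, 0]
Event 2: SEND 3->2: VV[3][3]++ -> VV[3]=[0, 0, 0, 1], msg_vec=[0, 0, 0, 1]; VV[2]=max(VV[2],msg_vec) then VV[2][2]++ -> VV[2]=[0, 0, 1, 1]
Event 3: SEND 3->2: VV[3][3]++ -> VV[3]=[0, 0, 0, 2], msg_vec=[0, 0, 0, 2]; VV[2]=max(VV[2],msg_vec) then VV[2][2]++ -> VV[2]=[0, 0, 2, 2]
Event 4: SEND 0->1: VV[0][0]++ -> VV[0]=[2, 1, 0, 0], msg_vec=[2, 1, 0, 0]; VV[1]=max(VV[1],msg_vec) then VV[1][1]++ -> VV[1]=[2, 2, 0, 0]
Event 5: SEND 1->3: VV[1][1]++ -> VV[1]=[2, 3, 0, 0], msg_vec=[2, 3, 0, 0]; VV[3]=max(VV[3],msg_vec) then VV[3][3]++ -> VV[3]=[2, 3, 0, 3]
Event 6: LOCAL 3: VV[3][3]++ -> VV[3]=[2, 3, 0, 4]
Event 1 stamp: [0, 1, 0, 0]
Event 2 stamp: [0, 0, 0, 1]
[0, 1, 0, 0] <= [0, 0, 0, 1]? False
[0, 0, 0, 1] <= [0, 1, 0, 0]? False
Relation: concurrent

Answer: concurrent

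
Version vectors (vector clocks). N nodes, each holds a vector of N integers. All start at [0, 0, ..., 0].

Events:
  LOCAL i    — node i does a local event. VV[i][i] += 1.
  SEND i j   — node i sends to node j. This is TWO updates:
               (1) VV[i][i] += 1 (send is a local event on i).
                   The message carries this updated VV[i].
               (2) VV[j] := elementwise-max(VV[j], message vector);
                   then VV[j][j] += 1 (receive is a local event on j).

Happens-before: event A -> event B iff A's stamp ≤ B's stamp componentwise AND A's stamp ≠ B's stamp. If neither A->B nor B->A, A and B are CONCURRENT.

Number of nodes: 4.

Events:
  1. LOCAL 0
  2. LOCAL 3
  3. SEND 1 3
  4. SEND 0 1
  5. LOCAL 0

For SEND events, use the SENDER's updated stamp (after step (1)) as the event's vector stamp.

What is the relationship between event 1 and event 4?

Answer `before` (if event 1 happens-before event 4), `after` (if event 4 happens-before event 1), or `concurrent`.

Initial: VV[0]=[0, 0, 0, 0]
Initial: VV[1]=[0, 0, 0, 0]
Initial: VV[2]=[0, 0, 0, 0]
Initial: VV[3]=[0, 0, 0, 0]
Event 1: LOCAL 0: VV[0][0]++ -> VV[0]=[1, 0, 0, 0]
Event 2: LOCAL 3: VV[3][3]++ -> VV[3]=[0, 0, 0, 1]
Event 3: SEND 1->3: VV[1][1]++ -> VV[1]=[0, 1, 0, 0], msg_vec=[0, 1, 0, 0]; VV[3]=max(VV[3],msg_vec) then VV[3][3]++ -> VV[3]=[0, 1, 0, 2]
Event 4: SEND 0->1: VV[0][0]++ -> VV[0]=[2, 0, 0, 0], msg_vec=[2, 0, 0, 0]; VV[1]=max(VV[1],msg_vec) then VV[1][1]++ -> VV[1]=[2, 2, 0, 0]
Event 5: LOCAL 0: VV[0][0]++ -> VV[0]=[3, 0, 0, 0]
Event 1 stamp: [1, 0, 0, 0]
Event 4 stamp: [2, 0, 0, 0]
[1, 0, 0, 0] <= [2, 0, 0, 0]? True
[2, 0, 0, 0] <= [1, 0, 0, 0]? False
Relation: before

Answer: before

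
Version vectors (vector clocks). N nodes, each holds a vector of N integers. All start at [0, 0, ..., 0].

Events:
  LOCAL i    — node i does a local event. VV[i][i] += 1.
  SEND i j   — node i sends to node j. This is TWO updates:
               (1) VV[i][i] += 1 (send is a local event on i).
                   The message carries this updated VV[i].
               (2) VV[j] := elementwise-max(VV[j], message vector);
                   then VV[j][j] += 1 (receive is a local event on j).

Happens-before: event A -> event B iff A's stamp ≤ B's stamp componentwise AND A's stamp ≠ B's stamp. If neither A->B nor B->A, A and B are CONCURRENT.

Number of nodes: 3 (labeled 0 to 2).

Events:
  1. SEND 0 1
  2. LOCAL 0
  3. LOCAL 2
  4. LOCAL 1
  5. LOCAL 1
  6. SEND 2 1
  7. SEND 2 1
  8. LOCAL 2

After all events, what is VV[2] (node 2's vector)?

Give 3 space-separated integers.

Answer: 0 0 4

Derivation:
Initial: VV[0]=[0, 0, 0]
Initial: VV[1]=[0, 0, 0]
Initial: VV[2]=[0, 0, 0]
Event 1: SEND 0->1: VV[0][0]++ -> VV[0]=[1, 0, 0], msg_vec=[1, 0, 0]; VV[1]=max(VV[1],msg_vec) then VV[1][1]++ -> VV[1]=[1, 1, 0]
Event 2: LOCAL 0: VV[0][0]++ -> VV[0]=[2, 0, 0]
Event 3: LOCAL 2: VV[2][2]++ -> VV[2]=[0, 0, 1]
Event 4: LOCAL 1: VV[1][1]++ -> VV[1]=[1, 2, 0]
Event 5: LOCAL 1: VV[1][1]++ -> VV[1]=[1, 3, 0]
Event 6: SEND 2->1: VV[2][2]++ -> VV[2]=[0, 0, 2], msg_vec=[0, 0, 2]; VV[1]=max(VV[1],msg_vec) then VV[1][1]++ -> VV[1]=[1, 4, 2]
Event 7: SEND 2->1: VV[2][2]++ -> VV[2]=[0, 0, 3], msg_vec=[0, 0, 3]; VV[1]=max(VV[1],msg_vec) then VV[1][1]++ -> VV[1]=[1, 5, 3]
Event 8: LOCAL 2: VV[2][2]++ -> VV[2]=[0, 0, 4]
Final vectors: VV[0]=[2, 0, 0]; VV[1]=[1, 5, 3]; VV[2]=[0, 0, 4]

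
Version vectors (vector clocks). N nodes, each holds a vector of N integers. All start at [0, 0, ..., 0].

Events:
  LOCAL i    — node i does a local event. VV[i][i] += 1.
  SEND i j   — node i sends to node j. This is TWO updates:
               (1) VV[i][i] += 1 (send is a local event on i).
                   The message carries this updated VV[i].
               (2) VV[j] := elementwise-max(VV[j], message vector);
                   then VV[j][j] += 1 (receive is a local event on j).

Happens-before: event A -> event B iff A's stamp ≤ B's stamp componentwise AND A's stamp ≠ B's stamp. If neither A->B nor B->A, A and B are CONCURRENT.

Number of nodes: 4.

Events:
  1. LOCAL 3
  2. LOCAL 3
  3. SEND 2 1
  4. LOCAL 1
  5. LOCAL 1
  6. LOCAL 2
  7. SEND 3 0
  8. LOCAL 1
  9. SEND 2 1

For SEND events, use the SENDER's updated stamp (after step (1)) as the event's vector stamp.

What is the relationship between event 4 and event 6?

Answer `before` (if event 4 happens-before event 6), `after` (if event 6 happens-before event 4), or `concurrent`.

Initial: VV[0]=[0, 0, 0, 0]
Initial: VV[1]=[0, 0, 0, 0]
Initial: VV[2]=[0, 0, 0, 0]
Initial: VV[3]=[0, 0, 0, 0]
Event 1: LOCAL 3: VV[3][3]++ -> VV[3]=[0, 0, 0, 1]
Event 2: LOCAL 3: VV[3][3]++ -> VV[3]=[0, 0, 0, 2]
Event 3: SEND 2->1: VV[2][2]++ -> VV[2]=[0, 0, 1, 0], msg_vec=[0, 0, 1, 0]; VV[1]=max(VV[1],msg_vec) then VV[1][1]++ -> VV[1]=[0, 1, 1, 0]
Event 4: LOCAL 1: VV[1][1]++ -> VV[1]=[0, 2, 1, 0]
Event 5: LOCAL 1: VV[1][1]++ -> VV[1]=[0, 3, 1, 0]
Event 6: LOCAL 2: VV[2][2]++ -> VV[2]=[0, 0, 2, 0]
Event 7: SEND 3->0: VV[3][3]++ -> VV[3]=[0, 0, 0, 3], msg_vec=[0, 0, 0, 3]; VV[0]=max(VV[0],msg_vec) then VV[0][0]++ -> VV[0]=[1, 0, 0, 3]
Event 8: LOCAL 1: VV[1][1]++ -> VV[1]=[0, 4, 1, 0]
Event 9: SEND 2->1: VV[2][2]++ -> VV[2]=[0, 0, 3, 0], msg_vec=[0, 0, 3, 0]; VV[1]=max(VV[1],msg_vec) then VV[1][1]++ -> VV[1]=[0, 5, 3, 0]
Event 4 stamp: [0, 2, 1, 0]
Event 6 stamp: [0, 0, 2, 0]
[0, 2, 1, 0] <= [0, 0, 2, 0]? False
[0, 0, 2, 0] <= [0, 2, 1, 0]? False
Relation: concurrent

Answer: concurrent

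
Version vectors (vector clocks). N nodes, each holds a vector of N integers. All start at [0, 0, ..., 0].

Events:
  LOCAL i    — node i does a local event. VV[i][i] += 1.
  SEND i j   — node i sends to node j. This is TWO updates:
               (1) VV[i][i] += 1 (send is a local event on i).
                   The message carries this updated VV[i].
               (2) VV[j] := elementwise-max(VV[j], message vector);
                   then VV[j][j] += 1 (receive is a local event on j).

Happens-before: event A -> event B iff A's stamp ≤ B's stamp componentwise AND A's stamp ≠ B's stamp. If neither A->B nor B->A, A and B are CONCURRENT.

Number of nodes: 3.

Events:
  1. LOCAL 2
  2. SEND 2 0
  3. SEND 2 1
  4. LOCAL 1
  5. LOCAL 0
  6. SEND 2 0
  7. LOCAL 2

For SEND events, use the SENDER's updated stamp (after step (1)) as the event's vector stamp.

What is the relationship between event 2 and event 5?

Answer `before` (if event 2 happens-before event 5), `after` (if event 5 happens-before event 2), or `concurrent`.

Answer: before

Derivation:
Initial: VV[0]=[0, 0, 0]
Initial: VV[1]=[0, 0, 0]
Initial: VV[2]=[0, 0, 0]
Event 1: LOCAL 2: VV[2][2]++ -> VV[2]=[0, 0, 1]
Event 2: SEND 2->0: VV[2][2]++ -> VV[2]=[0, 0, 2], msg_vec=[0, 0, 2]; VV[0]=max(VV[0],msg_vec) then VV[0][0]++ -> VV[0]=[1, 0, 2]
Event 3: SEND 2->1: VV[2][2]++ -> VV[2]=[0, 0, 3], msg_vec=[0, 0, 3]; VV[1]=max(VV[1],msg_vec) then VV[1][1]++ -> VV[1]=[0, 1, 3]
Event 4: LOCAL 1: VV[1][1]++ -> VV[1]=[0, 2, 3]
Event 5: LOCAL 0: VV[0][0]++ -> VV[0]=[2, 0, 2]
Event 6: SEND 2->0: VV[2][2]++ -> VV[2]=[0, 0, 4], msg_vec=[0, 0, 4]; VV[0]=max(VV[0],msg_vec) then VV[0][0]++ -> VV[0]=[3, 0, 4]
Event 7: LOCAL 2: VV[2][2]++ -> VV[2]=[0, 0, 5]
Event 2 stamp: [0, 0, 2]
Event 5 stamp: [2, 0, 2]
[0, 0, 2] <= [2, 0, 2]? True
[2, 0, 2] <= [0, 0, 2]? False
Relation: before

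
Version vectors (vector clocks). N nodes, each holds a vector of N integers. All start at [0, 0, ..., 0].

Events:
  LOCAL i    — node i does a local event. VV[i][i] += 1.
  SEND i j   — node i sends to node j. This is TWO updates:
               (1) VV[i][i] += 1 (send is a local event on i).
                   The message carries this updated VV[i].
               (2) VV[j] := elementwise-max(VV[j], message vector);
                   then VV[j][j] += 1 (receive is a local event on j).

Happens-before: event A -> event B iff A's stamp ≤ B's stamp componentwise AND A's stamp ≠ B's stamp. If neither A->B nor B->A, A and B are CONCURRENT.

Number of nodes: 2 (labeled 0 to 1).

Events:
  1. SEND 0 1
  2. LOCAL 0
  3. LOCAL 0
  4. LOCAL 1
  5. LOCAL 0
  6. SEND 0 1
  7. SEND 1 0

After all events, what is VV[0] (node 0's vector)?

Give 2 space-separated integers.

Initial: VV[0]=[0, 0]
Initial: VV[1]=[0, 0]
Event 1: SEND 0->1: VV[0][0]++ -> VV[0]=[1, 0], msg_vec=[1, 0]; VV[1]=max(VV[1],msg_vec) then VV[1][1]++ -> VV[1]=[1, 1]
Event 2: LOCAL 0: VV[0][0]++ -> VV[0]=[2, 0]
Event 3: LOCAL 0: VV[0][0]++ -> VV[0]=[3, 0]
Event 4: LOCAL 1: VV[1][1]++ -> VV[1]=[1, 2]
Event 5: LOCAL 0: VV[0][0]++ -> VV[0]=[4, 0]
Event 6: SEND 0->1: VV[0][0]++ -> VV[0]=[5, 0], msg_vec=[5, 0]; VV[1]=max(VV[1],msg_vec) then VV[1][1]++ -> VV[1]=[5, 3]
Event 7: SEND 1->0: VV[1][1]++ -> VV[1]=[5, 4], msg_vec=[5, 4]; VV[0]=max(VV[0],msg_vec) then VV[0][0]++ -> VV[0]=[6, 4]
Final vectors: VV[0]=[6, 4]; VV[1]=[5, 4]

Answer: 6 4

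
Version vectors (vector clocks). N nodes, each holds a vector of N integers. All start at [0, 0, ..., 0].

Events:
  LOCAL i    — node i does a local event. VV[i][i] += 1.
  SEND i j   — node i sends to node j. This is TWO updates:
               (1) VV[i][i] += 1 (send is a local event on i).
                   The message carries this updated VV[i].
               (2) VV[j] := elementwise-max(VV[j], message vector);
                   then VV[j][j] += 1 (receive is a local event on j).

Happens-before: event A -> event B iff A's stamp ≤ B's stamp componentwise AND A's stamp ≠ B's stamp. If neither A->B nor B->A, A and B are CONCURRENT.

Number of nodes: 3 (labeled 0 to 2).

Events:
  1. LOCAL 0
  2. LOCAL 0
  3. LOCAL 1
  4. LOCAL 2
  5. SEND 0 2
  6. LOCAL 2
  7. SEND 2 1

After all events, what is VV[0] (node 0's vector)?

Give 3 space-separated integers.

Answer: 3 0 0

Derivation:
Initial: VV[0]=[0, 0, 0]
Initial: VV[1]=[0, 0, 0]
Initial: VV[2]=[0, 0, 0]
Event 1: LOCAL 0: VV[0][0]++ -> VV[0]=[1, 0, 0]
Event 2: LOCAL 0: VV[0][0]++ -> VV[0]=[2, 0, 0]
Event 3: LOCAL 1: VV[1][1]++ -> VV[1]=[0, 1, 0]
Event 4: LOCAL 2: VV[2][2]++ -> VV[2]=[0, 0, 1]
Event 5: SEND 0->2: VV[0][0]++ -> VV[0]=[3, 0, 0], msg_vec=[3, 0, 0]; VV[2]=max(VV[2],msg_vec) then VV[2][2]++ -> VV[2]=[3, 0, 2]
Event 6: LOCAL 2: VV[2][2]++ -> VV[2]=[3, 0, 3]
Event 7: SEND 2->1: VV[2][2]++ -> VV[2]=[3, 0, 4], msg_vec=[3, 0, 4]; VV[1]=max(VV[1],msg_vec) then VV[1][1]++ -> VV[1]=[3, 2, 4]
Final vectors: VV[0]=[3, 0, 0]; VV[1]=[3, 2, 4]; VV[2]=[3, 0, 4]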